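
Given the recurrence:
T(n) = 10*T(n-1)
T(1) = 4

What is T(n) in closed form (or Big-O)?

Each step multiplies by 10. T(n) = T(1)*10^(n-1) = 4*10^(n-1).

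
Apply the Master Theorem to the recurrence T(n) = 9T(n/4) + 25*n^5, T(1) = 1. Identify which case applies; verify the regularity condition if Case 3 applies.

a=9, b=4, f(n)=25*n^5.
log_4(9) = 1.585 < 5.
f(n) = Omega(n^(1.585+epsilon)) for some epsilon > 0, so Case 3 is the candidate.
Regularity: a*f(n/b) = 9*25*(n/4)^5 = (9/1024)*25*n^5 <= c*f(n) with c = 9/1024 < 1. Satisfied.
Case 3: T(n) = Theta(n^5).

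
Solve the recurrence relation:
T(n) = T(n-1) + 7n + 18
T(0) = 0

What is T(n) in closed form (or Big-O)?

Dominant term in sum is 7*sum(i, i=1..n) = 7*n*(n+1)/2 = O(n^2).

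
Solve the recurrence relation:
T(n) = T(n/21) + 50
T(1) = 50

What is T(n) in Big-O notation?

Each step divides n by 21 and adds 50. After log_21(n) steps, T(n) = O(log n).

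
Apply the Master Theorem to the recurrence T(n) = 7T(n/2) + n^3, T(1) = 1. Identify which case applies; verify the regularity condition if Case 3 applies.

a=7, b=2, f(n)=n^3.
log_2(7) = 2.807 < 3.
f(n) = Omega(n^(2.807+epsilon)) for some epsilon > 0, so Case 3 is the candidate.
Regularity: a*f(n/b) = 7*1*(n/2)^3 = (7/8)*1*n^3 <= c*f(n) with c = 7/8 < 1. Satisfied.
Case 3: T(n) = Theta(n^3).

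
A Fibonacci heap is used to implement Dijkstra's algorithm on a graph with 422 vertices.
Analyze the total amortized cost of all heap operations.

Dijkstra performs 422 insert, 422 extract-min, and at most E decrease-key operations. With Fibonacci heap: insert O(1) amortized, extract-min O(log n) amortized, decrease-key O(1) amortized. Total with n = 422: O(n * 1 + n * log n + E * 1) = O(n log n + E).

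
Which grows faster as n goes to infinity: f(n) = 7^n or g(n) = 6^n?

f(n) = 7^n grows faster: (7/6)^n -> infinity since 7/6 > 1.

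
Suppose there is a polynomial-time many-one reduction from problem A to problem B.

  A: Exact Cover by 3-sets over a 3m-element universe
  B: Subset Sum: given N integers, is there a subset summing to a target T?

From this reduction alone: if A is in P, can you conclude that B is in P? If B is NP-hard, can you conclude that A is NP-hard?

A poly-time reduction A <=_p B transfers tractability DOWN (B easy => A easy) and hardness UP (A hard => B hard), not the reverse.
From A in P, the reduction alone does NOT give B in P: any problem in P trivially reduces to SAT, yet SAT is not known to be in P.
From B NP-hard, the reduction alone does NOT give A NP-hard: again, easy problems reduce to hard ones.
(Here in fact A is NP-complete and B is NP-complete.)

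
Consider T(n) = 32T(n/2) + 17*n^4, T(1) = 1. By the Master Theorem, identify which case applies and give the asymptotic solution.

a=32, b=2, f(n)=17*n^4.
log_2(32) = 5 > 4.
Since f(n) = O(n^4) is polynomially smaller than n^5, Case 1 applies.
T(n) = Theta(n^5).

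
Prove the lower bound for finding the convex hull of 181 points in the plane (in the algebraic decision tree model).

Reduction from sorting: given 181 numbers x_1,...,x_{181}, map x_i to the point (x_i, x_i^2) on the parabola y = x^2. All points are on the convex hull, and walking the hull gives them in sorted x-order. Since sorting requires Omega(n log n), so does planar convex hull.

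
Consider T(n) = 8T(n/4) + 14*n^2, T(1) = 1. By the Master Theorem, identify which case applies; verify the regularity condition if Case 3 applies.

a=8, b=4, f(n)=14*n^2.
log_4(8) = 1.5 < 2.
f(n) = Omega(n^(1.5+epsilon)) for some epsilon > 0, so Case 3 is the candidate.
Regularity: a*f(n/b) = 8*14*(n/4)^2 = (8/16)*14*n^2 <= c*f(n) with c = 8/16 < 1. Satisfied.
Case 3: T(n) = Theta(n^2).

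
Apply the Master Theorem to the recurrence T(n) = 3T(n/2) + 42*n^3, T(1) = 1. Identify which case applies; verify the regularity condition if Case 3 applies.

a=3, b=2, f(n)=42*n^3.
log_2(3) = 1.585 < 3.
f(n) = Omega(n^(1.585+epsilon)) for some epsilon > 0, so Case 3 is the candidate.
Regularity: a*f(n/b) = 3*42*(n/2)^3 = (3/8)*42*n^3 <= c*f(n) with c = 3/8 < 1. Satisfied.
Case 3: T(n) = Theta(n^3).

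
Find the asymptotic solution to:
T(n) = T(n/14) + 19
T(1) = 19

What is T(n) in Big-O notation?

Each step divides n by 14 and adds 19. After log_14(n) steps, T(n) = O(log n).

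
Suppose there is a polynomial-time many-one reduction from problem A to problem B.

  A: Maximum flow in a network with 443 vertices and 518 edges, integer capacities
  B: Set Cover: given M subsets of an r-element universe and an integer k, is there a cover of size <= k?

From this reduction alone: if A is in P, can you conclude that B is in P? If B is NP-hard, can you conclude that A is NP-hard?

A poly-time reduction A <=_p B transfers tractability DOWN (B easy => A easy) and hardness UP (A hard => B hard), not the reverse.
From A in P, the reduction alone does NOT give B in P: any problem in P trivially reduces to SAT, yet SAT is not known to be in P.
From B NP-hard, the reduction alone does NOT give A NP-hard: again, easy problems reduce to hard ones.
(Here in fact A is P and B is NP-complete.)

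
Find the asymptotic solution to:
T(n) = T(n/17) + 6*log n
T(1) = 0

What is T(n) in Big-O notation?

Each of the log_17(n) levels adds O(log n). T(n) = O(log^2 n).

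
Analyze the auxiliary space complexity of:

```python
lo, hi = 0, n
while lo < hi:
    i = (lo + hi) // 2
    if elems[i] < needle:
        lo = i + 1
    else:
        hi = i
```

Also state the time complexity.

Space complexity: O(1).
Only a constant amount of auxiliary storage is used; nothing grows with n.
Time complexity: O(log n).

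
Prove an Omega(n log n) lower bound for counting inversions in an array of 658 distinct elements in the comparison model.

Decision-tree argument: at any leaf, the comparisons made (with transitivity) must totally order all 658 elements -- otherwise some pair (i,j) is unordered, and an adversary can present two inputs agreeing on every comparison made but with that pair flipped, changing the inversion count by 1, so the leaf's output is wrong on one of them. Hence the tree has >= 658! leaves and height >= log_2(658!) = Omega(n log n). Modified merge sort achieves O(n log n).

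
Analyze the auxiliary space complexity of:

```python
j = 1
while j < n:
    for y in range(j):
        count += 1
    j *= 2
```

Space complexity: O(1).
Only a constant amount of auxiliary storage is used; nothing grows with n.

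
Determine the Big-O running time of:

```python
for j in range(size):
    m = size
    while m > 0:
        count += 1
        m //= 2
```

Time complexity: O(n log n).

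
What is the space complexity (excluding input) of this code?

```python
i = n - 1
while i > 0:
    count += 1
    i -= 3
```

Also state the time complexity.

Space complexity: O(1).
Only a constant amount of auxiliary storage is used; nothing grows with n.
Time complexity: O(n).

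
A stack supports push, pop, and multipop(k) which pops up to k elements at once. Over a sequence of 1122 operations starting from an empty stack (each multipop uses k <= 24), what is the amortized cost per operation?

Each element is pushed exactly once and popped at most once (whether by pop or as part of a multipop). So the total number of individual pops over the whole sequence is at most the number of pushes, which is at most 1122. Total work <= 2 * 1122, hence O(1) amortized per operation.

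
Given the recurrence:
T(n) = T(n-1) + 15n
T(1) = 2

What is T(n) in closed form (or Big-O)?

Unrolling: T(n) = 2 + 15*(2 + 3 + ... + n) = 2 + 15*(n(n+1)/2 - 1) = O(n^2).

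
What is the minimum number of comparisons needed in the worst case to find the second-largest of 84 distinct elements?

Lower bound: finding the max needs 84-1 comparisons. By the adversary weight-doubling argument, the max must personally win >= ceil(log_2(84)) = 7 comparisons; the 2nd-largest is among those 7 losers, needing 7-1 more comparisons. Total >= 84-1 + 7-1 = 89. A balanced knockout tournament achieves this.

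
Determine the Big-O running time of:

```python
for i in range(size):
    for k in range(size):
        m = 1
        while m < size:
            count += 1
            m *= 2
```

Time complexity: O(n^2 log n).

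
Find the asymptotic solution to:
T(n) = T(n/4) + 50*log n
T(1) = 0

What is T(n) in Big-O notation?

Each of the log_4(n) levels adds O(log n). T(n) = O(log^2 n).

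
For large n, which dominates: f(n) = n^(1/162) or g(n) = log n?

f(n) = n^(1/162) grows faster: any positive power of n dominates log n.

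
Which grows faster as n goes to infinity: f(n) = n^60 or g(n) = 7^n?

g(n) = 7^n grows faster: any exponential with base > 1 dominates every polynomial.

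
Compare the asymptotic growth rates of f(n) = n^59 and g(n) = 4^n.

g(n) = 4^n grows faster: any exponential with base > 1 dominates every polynomial.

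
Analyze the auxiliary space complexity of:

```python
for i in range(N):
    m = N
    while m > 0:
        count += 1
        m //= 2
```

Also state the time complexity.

Space complexity: O(1).
Only a constant amount of auxiliary storage is used; nothing grows with n.
Time complexity: O(n log n).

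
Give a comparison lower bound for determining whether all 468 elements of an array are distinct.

In the algebraic decision-tree model, the YES region for element distinctness on 468 elements has 468! connected components (one per ordering). Ben-Or's theorem then gives a lower bound of Omega(log(n!)) = Omega(n log n).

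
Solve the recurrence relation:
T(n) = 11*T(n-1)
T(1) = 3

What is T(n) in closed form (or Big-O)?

Each step multiplies by 11. T(n) = T(1)*11^(n-1) = 3*11^(n-1).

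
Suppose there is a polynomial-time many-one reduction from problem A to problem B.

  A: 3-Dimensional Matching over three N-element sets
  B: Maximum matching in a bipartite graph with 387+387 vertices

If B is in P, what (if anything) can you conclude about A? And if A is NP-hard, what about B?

A poly-time reduction A <=_p B means any A-instance can be transformed to a B-instance in poly time.
If B is in P: compose the reduction with B's poly-time algorithm to solve A in poly time, so A is in P.
If A is NP-hard: every NP problem reduces to A, which reduces to B; composing reductions, every NP problem reduces to B, so B is NP-hard.
(Here in fact A is NP-complete and B is in P, so no such reduction is known -- its existence would imply P = NP; the analysis concerns only what the assumed reduction would or would not let you conclude.)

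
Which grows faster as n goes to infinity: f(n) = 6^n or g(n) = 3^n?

f(n) = 6^n grows faster: (6/3)^n -> infinity since 6/3 > 1.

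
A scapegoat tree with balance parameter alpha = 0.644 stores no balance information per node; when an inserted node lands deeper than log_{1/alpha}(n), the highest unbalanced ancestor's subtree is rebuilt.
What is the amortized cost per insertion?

Search/insert path is O(log n). A rebuild of a subtree of size s costs O(s), but with alpha = 0.644 at least Omega(s) insertions must have occurred in that subtree since its last rebuild. Charging O(1) of the rebuild to each such insertion gives O(log n) amortized.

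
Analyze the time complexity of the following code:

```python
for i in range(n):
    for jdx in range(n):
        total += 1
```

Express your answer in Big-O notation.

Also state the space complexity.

Time complexity: O(n^2).
Space complexity: O(1).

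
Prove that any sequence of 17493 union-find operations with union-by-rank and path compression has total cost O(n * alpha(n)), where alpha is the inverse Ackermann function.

Using Tarjan's analysis with rank-based potential function. Union-by-rank keeps tree height O(log n). Path compression flattens paths during find. For n = 17493 operations, total cost is O(n * alpha(n)), effectively O(n) since alpha grows incredibly slowly.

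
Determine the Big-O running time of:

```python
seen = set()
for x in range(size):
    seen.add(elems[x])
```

Time complexity: O(n).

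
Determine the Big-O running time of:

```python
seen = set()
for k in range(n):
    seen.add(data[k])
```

Time complexity: O(n).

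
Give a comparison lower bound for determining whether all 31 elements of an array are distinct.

In the algebraic decision-tree model, the YES region for element distinctness on 31 elements has 31! connected components (one per ordering). Ben-Or's theorem then gives a lower bound of Omega(log(n!)) = Omega(n log n).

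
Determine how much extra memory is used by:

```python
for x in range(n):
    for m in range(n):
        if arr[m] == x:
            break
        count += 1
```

Space complexity: O(1).
Only a constant amount of auxiliary storage is used; nothing grows with n.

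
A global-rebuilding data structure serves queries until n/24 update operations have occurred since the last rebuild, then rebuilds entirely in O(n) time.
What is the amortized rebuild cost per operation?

The O(n) rebuild is triggered by n/24 operations, so each contributes O(n)/(n/24) = O(24) = O(1) to the rebuild cost.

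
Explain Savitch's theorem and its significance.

Savitch's theorem states that NSPACE(f(n)) is contained in DSPACE(f(n)^2) for f(n) >= log n. In particular, NPSPACE = PSPACE, meaning nondeterminism does not significantly help for space-bounded computation. This contrasts with time, where we do not know if P = NP.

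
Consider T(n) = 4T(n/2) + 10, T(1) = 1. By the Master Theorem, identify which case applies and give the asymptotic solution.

a=4, b=2, f(n)=10.
log_2(4) = 2 > 0.
Since f(n) = O(n^0) is polynomially smaller than n^2, Case 1 applies.
T(n) = Theta(n^2).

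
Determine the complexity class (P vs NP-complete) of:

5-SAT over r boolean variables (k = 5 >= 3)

This problem is NP-complete: 3-SAT is NP-complete (Cook-Levin); k-SAT for k>=3 reduces from 3-SAT.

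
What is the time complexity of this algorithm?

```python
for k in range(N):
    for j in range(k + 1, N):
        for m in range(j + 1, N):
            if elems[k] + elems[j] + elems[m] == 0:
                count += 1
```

Time complexity: O(n^3).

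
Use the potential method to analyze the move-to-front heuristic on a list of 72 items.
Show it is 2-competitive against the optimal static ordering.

Let Phi = number of inversions between the MTF list and the optimal static list (0 <= Phi <= C(72,2)). Accessing an element at MTF position k and optimal position j: the move-to-front destroys all k-1 inversions in front of it that are not in front in optimal (>= k-j of them) and creates at most j-1 new ones. Amortized cost <= k + (j-1) - (k-j) = 2j - 1 <= 2 * optimal cost.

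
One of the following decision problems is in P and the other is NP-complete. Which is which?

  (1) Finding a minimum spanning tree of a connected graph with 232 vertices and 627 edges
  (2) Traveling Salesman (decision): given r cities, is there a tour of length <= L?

(1) is P: Kruskal's / Prim's algorithms run in polynomial time.
(2) is NP-complete: reduces from Hamiltonian Cycle.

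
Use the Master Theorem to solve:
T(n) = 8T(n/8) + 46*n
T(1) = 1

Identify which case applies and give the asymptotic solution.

a=8, b=8, f(n)=46*n.
log_8(8) = 1, so n^(log_b(a)) = n.
f(n) = Theta(n), so Case 2 applies.
T(n) = Theta(n log n).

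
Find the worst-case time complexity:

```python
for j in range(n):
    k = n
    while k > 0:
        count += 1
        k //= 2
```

Time complexity: O(n log n).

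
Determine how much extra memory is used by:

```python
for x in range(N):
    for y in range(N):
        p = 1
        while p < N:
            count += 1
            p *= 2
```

Space complexity: O(1).
Only a constant amount of auxiliary storage is used; nothing grows with n.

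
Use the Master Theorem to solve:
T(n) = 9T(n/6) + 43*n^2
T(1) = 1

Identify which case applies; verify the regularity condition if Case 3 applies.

a=9, b=6, f(n)=43*n^2.
log_6(9) = 1.226 < 2.
f(n) = Omega(n^(1.226+epsilon)) for some epsilon > 0, so Case 3 is the candidate.
Regularity: a*f(n/b) = 9*43*(n/6)^2 = (9/36)*43*n^2 <= c*f(n) with c = 9/36 < 1. Satisfied.
Case 3: T(n) = Theta(n^2).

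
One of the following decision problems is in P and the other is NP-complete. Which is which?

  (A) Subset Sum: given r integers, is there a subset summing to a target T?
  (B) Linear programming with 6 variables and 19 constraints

(A) is NP-complete: one of Karp's 21 NP-complete problems.
(B) is P: the ellipsoid and interior-point methods run in polynomial time.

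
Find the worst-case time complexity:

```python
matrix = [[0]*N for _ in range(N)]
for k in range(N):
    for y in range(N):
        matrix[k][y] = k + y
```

Time complexity: O(n^2).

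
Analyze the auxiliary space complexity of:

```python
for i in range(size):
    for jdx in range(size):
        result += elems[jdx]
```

Space complexity: O(1).
Only a constant amount of auxiliary storage is used; nothing grows with n.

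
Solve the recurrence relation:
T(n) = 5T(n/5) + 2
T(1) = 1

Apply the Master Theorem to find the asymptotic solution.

a=5, b=5, f(n)=2. log_5(5) = 1. Case 1 of Master Theorem: T(n) = O(n^1).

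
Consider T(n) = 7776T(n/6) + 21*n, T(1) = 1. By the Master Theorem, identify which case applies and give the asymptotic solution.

a=7776, b=6, f(n)=21*n.
log_6(7776) = 5 > 1.
Since f(n) = O(n^1) is polynomially smaller than n^5, Case 1 applies.
T(n) = Theta(n^5).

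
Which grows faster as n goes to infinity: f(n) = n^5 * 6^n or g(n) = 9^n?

g(n) = 9^n grows faster: 9^n / (n^5 6^n) = (9/6)^n / n^5 -> infinity since 9/6 > 1.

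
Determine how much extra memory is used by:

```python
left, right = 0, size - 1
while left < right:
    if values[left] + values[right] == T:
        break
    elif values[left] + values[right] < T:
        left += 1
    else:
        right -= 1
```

Space complexity: O(1).
Only a constant amount of auxiliary storage is used; nothing grows with n.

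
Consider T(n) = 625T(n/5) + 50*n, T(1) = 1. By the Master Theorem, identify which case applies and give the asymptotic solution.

a=625, b=5, f(n)=50*n.
log_5(625) = 4 > 1.
Since f(n) = O(n^1) is polynomially smaller than n^4, Case 1 applies.
T(n) = Theta(n^4).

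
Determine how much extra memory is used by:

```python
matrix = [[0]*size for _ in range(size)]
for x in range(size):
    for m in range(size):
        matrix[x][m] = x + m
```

Space complexity: O(n^2).
A 2D structure of size n x n is allocated.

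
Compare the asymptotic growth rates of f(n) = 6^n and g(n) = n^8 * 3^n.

f(n) = 6^n grows faster: 6^n / (n^8 3^n) = (6/3)^n / n^8 -> infinity since 6/3 > 1.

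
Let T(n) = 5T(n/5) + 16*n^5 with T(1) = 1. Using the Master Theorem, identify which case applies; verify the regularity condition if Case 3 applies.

a=5, b=5, f(n)=16*n^5.
log_5(5) = 1 < 5.
f(n) = Omega(n^(1+epsilon)) for some epsilon > 0, so Case 3 is the candidate.
Regularity: a*f(n/b) = 5*16*(n/5)^5 = (5/3125)*16*n^5 <= c*f(n) with c = 5/3125 < 1. Satisfied.
Case 3: T(n) = Theta(n^5).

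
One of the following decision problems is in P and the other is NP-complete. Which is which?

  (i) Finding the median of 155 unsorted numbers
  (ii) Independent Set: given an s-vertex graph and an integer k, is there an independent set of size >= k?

(i) is P: linear-time selection (median-of-medians) runs in O(n).
(ii) is NP-complete: complement of Clique (with k part of the input).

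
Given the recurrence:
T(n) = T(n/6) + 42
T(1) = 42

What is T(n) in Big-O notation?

Each step divides n by 6 and adds 42. After log_6(n) steps, T(n) = O(log n).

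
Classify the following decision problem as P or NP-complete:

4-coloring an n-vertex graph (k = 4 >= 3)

This problem is NP-complete: graph k-coloring for k>=3 is NP-complete by reduction from 3-SAT.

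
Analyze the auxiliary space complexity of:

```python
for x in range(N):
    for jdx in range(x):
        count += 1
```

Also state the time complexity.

Space complexity: O(1).
Only a constant amount of auxiliary storage is used; nothing grows with n.
Time complexity: O(n^2).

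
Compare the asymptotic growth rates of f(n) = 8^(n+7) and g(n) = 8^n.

f(n) = 8^(n+7) and g(n) = 8^n are Theta of each other: 8^(n+7) = 8^7 * 8^n = Theta(8^n).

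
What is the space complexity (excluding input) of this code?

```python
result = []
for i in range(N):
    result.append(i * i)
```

Space complexity: O(n).
Auxiliary storage grows linearly with the input size n in the worst case.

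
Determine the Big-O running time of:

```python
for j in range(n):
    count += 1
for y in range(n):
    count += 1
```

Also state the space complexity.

Time complexity: O(n).
Space complexity: O(1).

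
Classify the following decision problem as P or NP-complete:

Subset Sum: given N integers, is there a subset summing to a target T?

This problem is NP-complete: one of Karp's 21 NP-complete problems.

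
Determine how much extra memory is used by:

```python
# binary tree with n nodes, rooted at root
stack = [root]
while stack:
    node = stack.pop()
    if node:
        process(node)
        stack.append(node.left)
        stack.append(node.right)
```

Space complexity: O(n).
Auxiliary storage grows linearly with the input size n in the worst case.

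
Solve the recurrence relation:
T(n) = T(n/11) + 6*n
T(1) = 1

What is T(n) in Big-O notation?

Geometric series: 6*n*(1 + 1/11 + 1/11^2 + ...) = O(n). T(n) = O(n).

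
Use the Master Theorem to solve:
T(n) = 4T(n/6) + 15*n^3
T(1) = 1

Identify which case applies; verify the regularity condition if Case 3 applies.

a=4, b=6, f(n)=15*n^3.
log_6(4) = 0.7737 < 3.
f(n) = Omega(n^(0.7737+epsilon)) for some epsilon > 0, so Case 3 is the candidate.
Regularity: a*f(n/b) = 4*15*(n/6)^3 = (4/216)*15*n^3 <= c*f(n) with c = 4/216 < 1. Satisfied.
Case 3: T(n) = Theta(n^3).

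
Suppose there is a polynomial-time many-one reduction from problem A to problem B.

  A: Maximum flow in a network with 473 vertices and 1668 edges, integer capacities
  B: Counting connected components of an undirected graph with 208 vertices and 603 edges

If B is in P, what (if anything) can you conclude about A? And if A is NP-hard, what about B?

A poly-time reduction A <=_p B means any A-instance can be transformed to a B-instance in poly time.
If B is in P: compose the reduction with B's poly-time algorithm to solve A in poly time, so A is in P.
If A is NP-hard: every NP problem reduces to A, which reduces to B; composing reductions, every NP problem reduces to B, so B is NP-hard.
(Here in fact A is P and B is P.)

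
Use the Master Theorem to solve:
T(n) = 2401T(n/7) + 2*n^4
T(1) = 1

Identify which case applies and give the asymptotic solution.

a=2401, b=7, f(n)=2*n^4.
log_7(2401) = 4, so n^(log_b(a)) = n^4.
f(n) = Theta(n^4), so Case 2 applies.
T(n) = Theta(n^4 log n).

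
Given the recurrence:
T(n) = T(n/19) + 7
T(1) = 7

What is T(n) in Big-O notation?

Each step divides n by 19 and adds 7. After log_19(n) steps, T(n) = O(log n).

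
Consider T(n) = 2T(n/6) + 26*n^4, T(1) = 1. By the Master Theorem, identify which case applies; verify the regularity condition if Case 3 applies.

a=2, b=6, f(n)=26*n^4.
log_6(2) = 0.3869 < 4.
f(n) = Omega(n^(0.3869+epsilon)) for some epsilon > 0, so Case 3 is the candidate.
Regularity: a*f(n/b) = 2*26*(n/6)^4 = (2/1296)*26*n^4 <= c*f(n) with c = 2/1296 < 1. Satisfied.
Case 3: T(n) = Theta(n^4).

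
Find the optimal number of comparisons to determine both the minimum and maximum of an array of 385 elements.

Naive approach: 768 comparisons (384 for max + 384 for min).
Optimal: Compare elements in pairs first (floor(n/2) = 192 comparisons), then find max among winners and min among losers (192 comparisons each).
Total: ceil(3n/2) - 2 = 576 comparisons. An adversary argument shows this is also a lower bound.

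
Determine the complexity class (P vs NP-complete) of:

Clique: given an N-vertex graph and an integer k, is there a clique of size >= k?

This problem is NP-complete: complement of Independent Set / Vertex Cover (with k part of the input).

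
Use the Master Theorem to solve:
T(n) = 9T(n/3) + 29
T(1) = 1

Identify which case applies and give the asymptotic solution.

a=9, b=3, f(n)=29.
log_3(9) = 2 > 0.
Since f(n) = O(n^0) is polynomially smaller than n^2, Case 1 applies.
T(n) = Theta(n^2).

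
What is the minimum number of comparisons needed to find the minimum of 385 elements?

Finding the minimum requires 384 comparisons, identical reasoning to finding the maximum. Each comparison eliminates one candidate.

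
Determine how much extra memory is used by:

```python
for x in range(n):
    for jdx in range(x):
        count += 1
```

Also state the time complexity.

Space complexity: O(1).
Only a constant amount of auxiliary storage is used; nothing grows with n.
Time complexity: O(n^2).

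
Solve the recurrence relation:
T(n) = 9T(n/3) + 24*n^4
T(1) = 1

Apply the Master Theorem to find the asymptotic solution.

a=9, b=3, f(n)=24*n^4. log_3(9) = 2 < 4. Case 3: T(n) = O(n^4).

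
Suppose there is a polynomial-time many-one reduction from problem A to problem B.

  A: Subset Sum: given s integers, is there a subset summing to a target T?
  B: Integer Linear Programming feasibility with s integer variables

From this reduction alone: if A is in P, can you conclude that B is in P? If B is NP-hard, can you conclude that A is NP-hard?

A poly-time reduction A <=_p B transfers tractability DOWN (B easy => A easy) and hardness UP (A hard => B hard), not the reverse.
From A in P, the reduction alone does NOT give B in P: any problem in P trivially reduces to SAT, yet SAT is not known to be in P.
From B NP-hard, the reduction alone does NOT give A NP-hard: again, easy problems reduce to hard ones.
(Here in fact A is NP-complete and B is NP-complete.)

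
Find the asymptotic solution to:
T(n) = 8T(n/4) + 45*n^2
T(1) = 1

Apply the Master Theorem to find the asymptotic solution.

a=8, b=4, f(n)=45*n^2. log_4(8) = 1.5 < 2. Case 3: T(n) = O(n^2).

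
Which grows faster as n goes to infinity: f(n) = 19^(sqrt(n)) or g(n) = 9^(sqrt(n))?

f(n) = 19^(sqrt(n)) grows faster: ratio is (19/9)^(sqrt(n)) -> infinity since 19/9 > 1.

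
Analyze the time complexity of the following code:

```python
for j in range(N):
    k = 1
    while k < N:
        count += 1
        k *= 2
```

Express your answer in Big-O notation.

Time complexity: O(n log n).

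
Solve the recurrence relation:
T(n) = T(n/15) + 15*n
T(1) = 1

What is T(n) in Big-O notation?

Geometric series: 15*n*(1 + 1/15 + 1/15^2 + ...) = O(n). T(n) = O(n).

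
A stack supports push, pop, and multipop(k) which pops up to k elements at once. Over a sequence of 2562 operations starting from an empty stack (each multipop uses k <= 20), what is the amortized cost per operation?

Each element is pushed exactly once and popped at most once (whether by pop or as part of a multipop). So the total number of individual pops over the whole sequence is at most the number of pushes, which is at most 2562. Total work <= 2 * 2562, hence O(1) amortized per operation.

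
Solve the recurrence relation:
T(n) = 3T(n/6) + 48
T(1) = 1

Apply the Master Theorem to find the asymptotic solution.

a=3, b=6, f(n)=48. log_6(3) = 0.6131. Case 1 of Master Theorem: T(n) = O(n^0.6131).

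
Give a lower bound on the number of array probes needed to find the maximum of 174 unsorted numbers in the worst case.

Adversary: any unprobed cell could hold a value larger than everything seen so far. If fewer than 174 cells are probed, the adversary places the max in an unprobed cell. So all 174 cells must be examined; together with 174-1 comparisons this is tight.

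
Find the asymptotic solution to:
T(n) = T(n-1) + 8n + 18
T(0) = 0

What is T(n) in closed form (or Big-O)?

Dominant term in sum is 8*sum(i, i=1..n) = 8*n*(n+1)/2 = O(n^2).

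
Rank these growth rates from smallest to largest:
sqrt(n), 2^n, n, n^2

Ordered by growth rate: sqrt(n) < n < n^2 < 2^n.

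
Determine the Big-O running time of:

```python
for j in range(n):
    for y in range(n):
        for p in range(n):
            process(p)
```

Time complexity: O(n^3).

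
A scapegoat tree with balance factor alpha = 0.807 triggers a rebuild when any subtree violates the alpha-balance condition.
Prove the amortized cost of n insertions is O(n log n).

Define potential Phi = c * sum of |size(left(v)) - size(right(v))| over all nodes. An insertion at depth d costs O(d) = O(log n) and increases Phi by O(log n). When a rebuild of subtree of size s occurs, it costs O(s) but reduces Phi by Omega(s). With alpha = 0.807, between rebuilds Omega(s) insertions must occur. Amortized cost per insertion: O(log n).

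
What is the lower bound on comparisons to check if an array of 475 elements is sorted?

To verify 475 elements are sorted, we must compare each consecutive pair. Skipping any pair allows an adversary to swap them. Therefore 474 comparisons are necessary and sufficient.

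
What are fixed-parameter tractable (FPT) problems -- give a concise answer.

A problem parameterized by k is FPT if it can be solved in time f(k) * n^O(1), where f is any computable function of k alone. Vertex Cover parameterized by solution size k is FPT: O(2^k * n). The W-hierarchy (W[1], W[2], ...) classifies parameterized problems by hardness; Clique parameterized by clique size is W[1]-complete.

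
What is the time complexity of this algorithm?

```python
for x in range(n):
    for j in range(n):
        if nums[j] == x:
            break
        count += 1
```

Time complexity: O(n^2).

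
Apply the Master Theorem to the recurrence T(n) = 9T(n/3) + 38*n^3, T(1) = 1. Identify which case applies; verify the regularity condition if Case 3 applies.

a=9, b=3, f(n)=38*n^3.
log_3(9) = 2 < 3.
f(n) = Omega(n^(2+epsilon)) for some epsilon > 0, so Case 3 is the candidate.
Regularity: a*f(n/b) = 9*38*(n/3)^3 = (9/27)*38*n^3 <= c*f(n) with c = 9/27 < 1. Satisfied.
Case 3: T(n) = Theta(n^3).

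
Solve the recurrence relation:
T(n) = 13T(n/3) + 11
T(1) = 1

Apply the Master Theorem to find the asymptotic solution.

a=13, b=3, f(n)=11. log_3(13) = 2.335. Case 1 of Master Theorem: T(n) = O(n^2.335).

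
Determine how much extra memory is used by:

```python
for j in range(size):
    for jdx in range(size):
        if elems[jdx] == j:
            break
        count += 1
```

Space complexity: O(1).
Only a constant amount of auxiliary storage is used; nothing grows with n.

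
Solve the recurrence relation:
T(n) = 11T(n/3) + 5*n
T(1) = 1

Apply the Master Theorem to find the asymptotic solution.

a=11, b=3, f(n)=5*n. log_3(11) = 2.183. Case 1 of Master Theorem: T(n) = O(n^2.183).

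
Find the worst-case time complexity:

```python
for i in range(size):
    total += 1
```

Time complexity: O(n).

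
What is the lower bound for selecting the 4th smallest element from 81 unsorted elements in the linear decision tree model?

Selecting the 4th smallest of 81 elements requires Omega(n) comparisons. Every element must be compared at least once. The BFPRT algorithm achieves O(n), making this tight.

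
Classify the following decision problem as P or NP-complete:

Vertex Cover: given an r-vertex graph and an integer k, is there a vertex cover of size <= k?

This problem is NP-complete: one of Karp's 21 NP-complete problems (with k part of the input; for any fixed constant k it is in P).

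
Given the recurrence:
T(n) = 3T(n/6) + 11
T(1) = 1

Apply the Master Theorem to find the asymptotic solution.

a=3, b=6, f(n)=11. log_6(3) = 0.6131. Case 1 of Master Theorem: T(n) = O(n^0.6131).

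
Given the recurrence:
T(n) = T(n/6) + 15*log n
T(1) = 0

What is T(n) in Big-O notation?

Each of the log_6(n) levels adds O(log n). T(n) = O(log^2 n).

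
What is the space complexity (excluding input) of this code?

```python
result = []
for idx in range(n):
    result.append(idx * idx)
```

Space complexity: O(n).
Auxiliary storage grows linearly with the input size n in the worst case.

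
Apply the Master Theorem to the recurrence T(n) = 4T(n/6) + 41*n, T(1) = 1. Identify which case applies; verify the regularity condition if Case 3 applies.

a=4, b=6, f(n)=41*n.
log_6(4) = 0.7737 < 1.
f(n) = Omega(n^(0.7737+epsilon)) for some epsilon > 0, so Case 3 is the candidate.
Regularity: a*f(n/b) = 4*41*(n/6)^1 = (4/6)*41*n^1 <= c*f(n) with c = 4/6 < 1. Satisfied.
Case 3: T(n) = Theta(n).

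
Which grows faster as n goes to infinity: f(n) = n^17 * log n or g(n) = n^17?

f(n) = n^17 * log n grows faster: extra log n factor -> infinity.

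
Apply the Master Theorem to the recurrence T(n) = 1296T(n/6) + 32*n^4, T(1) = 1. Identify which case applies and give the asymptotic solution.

a=1296, b=6, f(n)=32*n^4.
log_6(1296) = 4, so n^(log_b(a)) = n^4.
f(n) = Theta(n^4), so Case 2 applies.
T(n) = Theta(n^4 log n).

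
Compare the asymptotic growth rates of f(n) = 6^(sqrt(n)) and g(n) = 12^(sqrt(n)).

g(n) = 12^(sqrt(n)) grows faster: ratio is (12/6)^(sqrt(n)) -> infinity since 12/6 > 1.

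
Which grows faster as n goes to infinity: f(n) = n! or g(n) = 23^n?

f(n) = n! grows faster: n!/23^n -> infinity by Stirling.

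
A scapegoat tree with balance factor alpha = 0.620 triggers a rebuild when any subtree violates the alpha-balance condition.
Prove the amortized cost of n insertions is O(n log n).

Define potential Phi = c * sum of |size(left(v)) - size(right(v))| over all nodes. An insertion at depth d costs O(d) = O(log n) and increases Phi by O(log n). When a rebuild of subtree of size s occurs, it costs O(s) but reduces Phi by Omega(s). With alpha = 0.620, between rebuilds Omega(s) insertions must occur. Amortized cost per insertion: O(log n).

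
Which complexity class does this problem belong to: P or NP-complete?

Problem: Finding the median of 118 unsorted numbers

This problem is in P: linear-time selection (median-of-medians) runs in O(n).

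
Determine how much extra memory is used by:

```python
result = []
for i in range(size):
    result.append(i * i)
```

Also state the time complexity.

Space complexity: O(n).
Auxiliary storage grows linearly with the input size n in the worst case.
Time complexity: O(n).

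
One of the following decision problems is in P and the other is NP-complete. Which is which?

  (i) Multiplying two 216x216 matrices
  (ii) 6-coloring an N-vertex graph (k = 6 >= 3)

(i) is P: the schoolbook algorithm runs in O(n^3).
(ii) is NP-complete: graph k-coloring for k>=3 is NP-complete by reduction from 3-SAT.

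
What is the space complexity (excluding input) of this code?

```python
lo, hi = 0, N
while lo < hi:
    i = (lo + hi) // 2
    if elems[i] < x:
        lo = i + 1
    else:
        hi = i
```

Space complexity: O(1).
Only a constant amount of auxiliary storage is used; nothing grows with n.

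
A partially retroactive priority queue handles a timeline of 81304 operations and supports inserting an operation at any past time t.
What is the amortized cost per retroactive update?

Partially retroactive priority queues (Demaine-Iacono-Langerman) allow updates at past times with queries only at the present. With a balanced BST over the m = 81304 timeline events tracking bridges, each retroactive insert or delete is O(log m) amortized.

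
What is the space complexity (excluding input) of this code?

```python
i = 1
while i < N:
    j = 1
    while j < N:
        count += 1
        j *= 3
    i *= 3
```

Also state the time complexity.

Space complexity: O(1).
Only a constant amount of auxiliary storage is used; nothing grows with n.
Time complexity: O(log^2 n).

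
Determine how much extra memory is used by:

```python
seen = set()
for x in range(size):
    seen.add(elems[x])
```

Space complexity: O(n).
Auxiliary storage grows linearly with the input size n in the worst case.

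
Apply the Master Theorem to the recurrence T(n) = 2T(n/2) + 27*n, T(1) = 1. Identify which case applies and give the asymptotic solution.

a=2, b=2, f(n)=27*n.
log_2(2) = 1, so n^(log_b(a)) = n.
f(n) = Theta(n), so Case 2 applies.
T(n) = Theta(n log n).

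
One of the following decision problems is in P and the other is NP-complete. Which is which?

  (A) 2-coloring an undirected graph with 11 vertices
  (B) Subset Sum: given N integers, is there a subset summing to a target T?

(A) is P: 2-coloring is bipartiteness testing via BFS, O(V+E).
(B) is NP-complete: one of Karp's 21 NP-complete problems.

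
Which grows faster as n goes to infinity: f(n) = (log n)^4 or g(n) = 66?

f(n) = (log n)^4 grows faster: any unbounded function dominates a constant.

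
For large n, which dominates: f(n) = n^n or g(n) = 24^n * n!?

g(n) = 24^n * n! grows faster: by Stirling n! ~ sqrt(2 pi n)(n/e)^n, so 24^n n! / n^n ~ (24/e)^n sqrt(2 pi n) -> infinity since 24/e > 1.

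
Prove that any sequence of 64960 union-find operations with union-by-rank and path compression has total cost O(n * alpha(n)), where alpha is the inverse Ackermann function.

Using Tarjan's analysis with rank-based potential function. Union-by-rank keeps tree height O(log n). Path compression flattens paths during find. For n = 64960 operations, total cost is O(n * alpha(n)), effectively O(n) since alpha grows incredibly slowly.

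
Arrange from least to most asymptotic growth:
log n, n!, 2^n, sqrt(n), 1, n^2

Ordered by growth rate: 1 < log n < sqrt(n) < n^2 < 2^n < n!.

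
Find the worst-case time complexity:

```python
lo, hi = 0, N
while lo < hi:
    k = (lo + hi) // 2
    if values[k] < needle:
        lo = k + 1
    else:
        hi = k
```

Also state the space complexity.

Time complexity: O(log n).
Space complexity: O(1).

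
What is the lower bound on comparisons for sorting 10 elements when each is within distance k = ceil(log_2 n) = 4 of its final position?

Partition the 10 positions into floor(n/k) blocks of k = 4 consecutive positions; any permutation within a block keeps every element within k of its final position, so there are at least (k!)^(n/k) distinguishable inputs. Lower bound: log_2((k!)^(n/k)) = (n/k) * log_2(k!) = Theta(n log k); with k = ceil(log_2 n), this is Omega(n log log n).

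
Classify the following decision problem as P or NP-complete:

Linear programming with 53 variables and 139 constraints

This problem is in P: the ellipsoid and interior-point methods run in polynomial time.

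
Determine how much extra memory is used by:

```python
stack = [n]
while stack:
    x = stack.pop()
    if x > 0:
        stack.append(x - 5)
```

Space complexity: O(1).
Only a constant amount of auxiliary storage is used; nothing grows with n.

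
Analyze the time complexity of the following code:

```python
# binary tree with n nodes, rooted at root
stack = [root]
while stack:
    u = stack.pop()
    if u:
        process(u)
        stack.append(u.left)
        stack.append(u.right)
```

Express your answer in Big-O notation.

Time complexity: O(n).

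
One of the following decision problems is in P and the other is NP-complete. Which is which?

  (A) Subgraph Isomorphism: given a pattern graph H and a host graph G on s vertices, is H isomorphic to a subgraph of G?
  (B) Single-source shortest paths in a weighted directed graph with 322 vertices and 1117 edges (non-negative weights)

(A) is NP-complete: generalizes Clique and Hamiltonian Path (pattern size is part of the input).
(B) is P: Dijkstra's algorithm runs in O((V+E) log V).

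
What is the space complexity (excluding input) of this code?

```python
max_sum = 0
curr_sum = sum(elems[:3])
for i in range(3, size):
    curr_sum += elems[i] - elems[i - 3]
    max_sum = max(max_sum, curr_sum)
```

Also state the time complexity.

Space complexity: O(1).
Only a constant amount of auxiliary storage is used; nothing grows with n.
Time complexity: O(n).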